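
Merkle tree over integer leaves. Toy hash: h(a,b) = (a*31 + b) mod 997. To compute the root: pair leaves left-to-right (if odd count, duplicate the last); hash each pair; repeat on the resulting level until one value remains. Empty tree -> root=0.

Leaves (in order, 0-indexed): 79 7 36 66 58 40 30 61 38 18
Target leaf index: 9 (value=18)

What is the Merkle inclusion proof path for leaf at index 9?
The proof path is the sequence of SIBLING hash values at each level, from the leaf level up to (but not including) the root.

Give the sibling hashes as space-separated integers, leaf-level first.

L0 (leaves): [79, 7, 36, 66, 58, 40, 30, 61, 38, 18], target index=9
L1: h(79,7)=(79*31+7)%997=462 [pair 0] h(36,66)=(36*31+66)%997=185 [pair 1] h(58,40)=(58*31+40)%997=841 [pair 2] h(30,61)=(30*31+61)%997=991 [pair 3] h(38,18)=(38*31+18)%997=199 [pair 4] -> [462, 185, 841, 991, 199]
  Sibling for proof at L0: 38
L2: h(462,185)=(462*31+185)%997=549 [pair 0] h(841,991)=(841*31+991)%997=143 [pair 1] h(199,199)=(199*31+199)%997=386 [pair 2] -> [549, 143, 386]
  Sibling for proof at L1: 199
L3: h(549,143)=(549*31+143)%997=213 [pair 0] h(386,386)=(386*31+386)%997=388 [pair 1] -> [213, 388]
  Sibling for proof at L2: 386
L4: h(213,388)=(213*31+388)%997=12 [pair 0] -> [12]
  Sibling for proof at L3: 213
Root: 12
Proof path (sibling hashes from leaf to root): [38, 199, 386, 213]

Answer: 38 199 386 213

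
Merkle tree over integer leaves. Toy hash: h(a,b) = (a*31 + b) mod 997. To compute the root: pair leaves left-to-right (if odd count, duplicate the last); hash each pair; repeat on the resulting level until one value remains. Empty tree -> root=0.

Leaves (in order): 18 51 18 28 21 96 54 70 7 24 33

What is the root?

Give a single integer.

Answer: 90

Derivation:
L0: [18, 51, 18, 28, 21, 96, 54, 70, 7, 24, 33]
L1: h(18,51)=(18*31+51)%997=609 h(18,28)=(18*31+28)%997=586 h(21,96)=(21*31+96)%997=747 h(54,70)=(54*31+70)%997=747 h(7,24)=(7*31+24)%997=241 h(33,33)=(33*31+33)%997=59 -> [609, 586, 747, 747, 241, 59]
L2: h(609,586)=(609*31+586)%997=522 h(747,747)=(747*31+747)%997=973 h(241,59)=(241*31+59)%997=551 -> [522, 973, 551]
L3: h(522,973)=(522*31+973)%997=206 h(551,551)=(551*31+551)%997=683 -> [206, 683]
L4: h(206,683)=(206*31+683)%997=90 -> [90]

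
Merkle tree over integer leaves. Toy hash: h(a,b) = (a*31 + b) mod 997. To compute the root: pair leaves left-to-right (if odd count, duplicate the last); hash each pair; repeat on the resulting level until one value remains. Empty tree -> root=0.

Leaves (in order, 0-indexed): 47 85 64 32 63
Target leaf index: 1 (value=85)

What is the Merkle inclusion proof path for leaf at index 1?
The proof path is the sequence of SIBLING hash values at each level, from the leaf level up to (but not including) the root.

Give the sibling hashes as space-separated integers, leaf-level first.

Answer: 47 22 704

Derivation:
L0 (leaves): [47, 85, 64, 32, 63], target index=1
L1: h(47,85)=(47*31+85)%997=545 [pair 0] h(64,32)=(64*31+32)%997=22 [pair 1] h(63,63)=(63*31+63)%997=22 [pair 2] -> [545, 22, 22]
  Sibling for proof at L0: 47
L2: h(545,22)=(545*31+22)%997=965 [pair 0] h(22,22)=(22*31+22)%997=704 [pair 1] -> [965, 704]
  Sibling for proof at L1: 22
L3: h(965,704)=(965*31+704)%997=709 [pair 0] -> [709]
  Sibling for proof at L2: 704
Root: 709
Proof path (sibling hashes from leaf to root): [47, 22, 704]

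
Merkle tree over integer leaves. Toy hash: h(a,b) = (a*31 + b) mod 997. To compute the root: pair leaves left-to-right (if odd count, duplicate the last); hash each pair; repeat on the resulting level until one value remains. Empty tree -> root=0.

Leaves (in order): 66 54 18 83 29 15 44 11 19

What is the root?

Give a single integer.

Answer: 417

Derivation:
L0: [66, 54, 18, 83, 29, 15, 44, 11, 19]
L1: h(66,54)=(66*31+54)%997=106 h(18,83)=(18*31+83)%997=641 h(29,15)=(29*31+15)%997=914 h(44,11)=(44*31+11)%997=378 h(19,19)=(19*31+19)%997=608 -> [106, 641, 914, 378, 608]
L2: h(106,641)=(106*31+641)%997=936 h(914,378)=(914*31+378)%997=796 h(608,608)=(608*31+608)%997=513 -> [936, 796, 513]
L3: h(936,796)=(936*31+796)%997=899 h(513,513)=(513*31+513)%997=464 -> [899, 464]
L4: h(899,464)=(899*31+464)%997=417 -> [417]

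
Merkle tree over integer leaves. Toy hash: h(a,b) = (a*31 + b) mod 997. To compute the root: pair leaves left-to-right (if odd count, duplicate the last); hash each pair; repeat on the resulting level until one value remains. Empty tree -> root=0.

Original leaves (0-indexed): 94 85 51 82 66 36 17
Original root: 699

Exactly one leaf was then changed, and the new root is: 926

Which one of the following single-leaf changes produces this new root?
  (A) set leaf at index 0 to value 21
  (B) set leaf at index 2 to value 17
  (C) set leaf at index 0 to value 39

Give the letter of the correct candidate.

Answer: B

Derivation:
Original leaves: [94, 85, 51, 82, 66, 36, 17]
Target new root: 926
Try each candidate change and compute the resulting root:
Candidate A: set leaf[0] = 21 -> leaves = [21, 85, 51, 82, 66, 36, 17]
  L0: [21, 85, 51, 82, 66, 36, 17]
  L1: h(21,85)=(21*31+85)%997=736 h(51,82)=(51*31+82)%997=666 h(66,36)=(66*31+36)%997=88 h(17,17)=(17*31+17)%997=544 -> [736, 666, 88, 544]
  L2: h(736,666)=(736*31+666)%997=551 h(88,544)=(88*31+544)%997=281 -> [551, 281]
  L3: h(551,281)=(551*31+281)%997=413 -> [413]
  root = 413 != target 926
Candidate B: set leaf[2] = 17 -> leaves = [94, 85, 17, 82, 66, 36, 17]
  L0: [94, 85, 17, 82, 66, 36, 17]
  L1: h(94,85)=(94*31+85)%997=8 h(17,82)=(17*31+82)%997=609 h(66,36)=(66*31+36)%997=88 h(17,17)=(17*31+17)%997=544 -> [8, 609, 88, 544]
  L2: h(8,609)=(8*31+609)%997=857 h(88,544)=(88*31+544)%997=281 -> [857, 281]
  L3: h(857,281)=(857*31+281)%997=926 -> [926]
  root = 926 == target 926  ** MATCH **
Candidate C: set leaf[0] = 39 -> leaves = [39, 85, 51, 82, 66, 36, 17]
  L0: [39, 85, 51, 82, 66, 36, 17]
  L1: h(39,85)=(39*31+85)%997=297 h(51,82)=(51*31+82)%997=666 h(66,36)=(66*31+36)%997=88 h(17,17)=(17*31+17)%997=544 -> [297, 666, 88, 544]
  L2: h(297,666)=(297*31+666)%997=900 h(88,544)=(88*31+544)%997=281 -> [900, 281]
  L3: h(900,281)=(900*31+281)%997=265 -> [265]
  root = 265 != target 926
Candidate B produces the target root.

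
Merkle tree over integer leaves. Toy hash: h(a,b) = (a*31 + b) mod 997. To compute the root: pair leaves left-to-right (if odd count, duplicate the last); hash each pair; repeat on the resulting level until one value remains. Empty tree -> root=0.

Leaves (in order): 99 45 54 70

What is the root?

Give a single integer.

Answer: 572

Derivation:
L0: [99, 45, 54, 70]
L1: h(99,45)=(99*31+45)%997=123 h(54,70)=(54*31+70)%997=747 -> [123, 747]
L2: h(123,747)=(123*31+747)%997=572 -> [572]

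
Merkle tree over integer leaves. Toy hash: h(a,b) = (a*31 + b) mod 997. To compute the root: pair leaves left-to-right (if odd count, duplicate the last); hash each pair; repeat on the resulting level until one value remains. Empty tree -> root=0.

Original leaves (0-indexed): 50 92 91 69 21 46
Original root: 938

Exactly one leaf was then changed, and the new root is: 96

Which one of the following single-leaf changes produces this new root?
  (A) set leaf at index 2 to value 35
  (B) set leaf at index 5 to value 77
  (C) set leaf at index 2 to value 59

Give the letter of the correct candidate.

Original leaves: [50, 92, 91, 69, 21, 46]
Target new root: 96
Try each candidate change and compute the resulting root:
Candidate A: set leaf[2] = 35 -> leaves = [50, 92, 35, 69, 21, 46]
  L0: [50, 92, 35, 69, 21, 46]
  L1: h(50,92)=(50*31+92)%997=645 h(35,69)=(35*31+69)%997=157 h(21,46)=(21*31+46)%997=697 -> [645, 157, 697]
  L2: h(645,157)=(645*31+157)%997=212 h(697,697)=(697*31+697)%997=370 -> [212, 370]
  L3: h(212,370)=(212*31+370)%997=960 -> [960]
  root = 960 != target 96
Candidate B: set leaf[5] = 77 -> leaves = [50, 92, 91, 69, 21, 77]
  L0: [50, 92, 91, 69, 21, 77]
  L1: h(50,92)=(50*31+92)%997=645 h(91,69)=(91*31+69)%997=896 h(21,77)=(21*31+77)%997=728 -> [645, 896, 728]
  L2: h(645,896)=(645*31+896)%997=951 h(728,728)=(728*31+728)%997=365 -> [951, 365]
  L3: h(951,365)=(951*31+365)%997=933 -> [933]
  root = 933 != target 96
Candidate C: set leaf[2] = 59 -> leaves = [50, 92, 59, 69, 21, 46]
  L0: [50, 92, 59, 69, 21, 46]
  L1: h(50,92)=(50*31+92)%997=645 h(59,69)=(59*31+69)%997=901 h(21,46)=(21*31+46)%997=697 -> [645, 901, 697]
  L2: h(645,901)=(645*31+901)%997=956 h(697,697)=(697*31+697)%997=370 -> [956, 370]
  L3: h(956,370)=(956*31+370)%997=96 -> [96]
  root = 96 == target 96  ** MATCH **
Candidate C produces the target root.

Answer: C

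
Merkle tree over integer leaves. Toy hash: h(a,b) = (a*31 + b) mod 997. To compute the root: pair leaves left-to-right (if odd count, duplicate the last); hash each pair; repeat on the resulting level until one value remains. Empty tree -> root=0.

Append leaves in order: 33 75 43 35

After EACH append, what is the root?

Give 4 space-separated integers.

Answer: 33 101 519 511

Derivation:
After append 33 (leaves=[33]):
  L0: [33]
  root=33
After append 75 (leaves=[33, 75]):
  L0: [33, 75]
  L1: h(33,75)=(33*31+75)%997=101 -> [101]
  root=101
After append 43 (leaves=[33, 75, 43]):
  L0: [33, 75, 43]
  L1: h(33,75)=(33*31+75)%997=101 h(43,43)=(43*31+43)%997=379 -> [101, 379]
  L2: h(101,379)=(101*31+379)%997=519 -> [519]
  root=519
After append 35 (leaves=[33, 75, 43, 35]):
  L0: [33, 75, 43, 35]
  L1: h(33,75)=(33*31+75)%997=101 h(43,35)=(43*31+35)%997=371 -> [101, 371]
  L2: h(101,371)=(101*31+371)%997=511 -> [511]
  root=511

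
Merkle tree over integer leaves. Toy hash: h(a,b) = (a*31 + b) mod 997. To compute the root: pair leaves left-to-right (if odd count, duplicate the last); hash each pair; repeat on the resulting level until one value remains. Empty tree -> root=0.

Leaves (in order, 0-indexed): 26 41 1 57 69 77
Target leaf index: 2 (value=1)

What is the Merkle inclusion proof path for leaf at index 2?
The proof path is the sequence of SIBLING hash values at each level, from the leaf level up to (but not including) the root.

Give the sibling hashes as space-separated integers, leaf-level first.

L0 (leaves): [26, 41, 1, 57, 69, 77], target index=2
L1: h(26,41)=(26*31+41)%997=847 [pair 0] h(1,57)=(1*31+57)%997=88 [pair 1] h(69,77)=(69*31+77)%997=222 [pair 2] -> [847, 88, 222]
  Sibling for proof at L0: 57
L2: h(847,88)=(847*31+88)%997=423 [pair 0] h(222,222)=(222*31+222)%997=125 [pair 1] -> [423, 125]
  Sibling for proof at L1: 847
L3: h(423,125)=(423*31+125)%997=277 [pair 0] -> [277]
  Sibling for proof at L2: 125
Root: 277
Proof path (sibling hashes from leaf to root): [57, 847, 125]

Answer: 57 847 125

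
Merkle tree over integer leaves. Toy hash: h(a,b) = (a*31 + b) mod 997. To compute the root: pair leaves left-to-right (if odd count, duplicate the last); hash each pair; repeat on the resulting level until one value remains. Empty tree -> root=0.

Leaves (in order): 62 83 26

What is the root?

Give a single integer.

L0: [62, 83, 26]
L1: h(62,83)=(62*31+83)%997=11 h(26,26)=(26*31+26)%997=832 -> [11, 832]
L2: h(11,832)=(11*31+832)%997=176 -> [176]

Answer: 176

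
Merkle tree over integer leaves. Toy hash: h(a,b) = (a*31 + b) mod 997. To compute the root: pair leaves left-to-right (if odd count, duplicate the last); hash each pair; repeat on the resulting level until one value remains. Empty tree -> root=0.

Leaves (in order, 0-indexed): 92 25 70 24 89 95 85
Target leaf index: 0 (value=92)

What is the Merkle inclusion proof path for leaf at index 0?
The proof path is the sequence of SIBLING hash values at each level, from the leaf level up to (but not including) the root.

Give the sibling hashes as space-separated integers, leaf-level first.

L0 (leaves): [92, 25, 70, 24, 89, 95, 85], target index=0
L1: h(92,25)=(92*31+25)%997=883 [pair 0] h(70,24)=(70*31+24)%997=200 [pair 1] h(89,95)=(89*31+95)%997=860 [pair 2] h(85,85)=(85*31+85)%997=726 [pair 3] -> [883, 200, 860, 726]
  Sibling for proof at L0: 25
L2: h(883,200)=(883*31+200)%997=654 [pair 0] h(860,726)=(860*31+726)%997=467 [pair 1] -> [654, 467]
  Sibling for proof at L1: 200
L3: h(654,467)=(654*31+467)%997=801 [pair 0] -> [801]
  Sibling for proof at L2: 467
Root: 801
Proof path (sibling hashes from leaf to root): [25, 200, 467]

Answer: 25 200 467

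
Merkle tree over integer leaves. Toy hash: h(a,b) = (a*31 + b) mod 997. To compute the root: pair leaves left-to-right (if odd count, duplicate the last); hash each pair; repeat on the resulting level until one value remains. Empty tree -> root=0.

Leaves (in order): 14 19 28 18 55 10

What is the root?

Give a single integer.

Answer: 236

Derivation:
L0: [14, 19, 28, 18, 55, 10]
L1: h(14,19)=(14*31+19)%997=453 h(28,18)=(28*31+18)%997=886 h(55,10)=(55*31+10)%997=718 -> [453, 886, 718]
L2: h(453,886)=(453*31+886)%997=971 h(718,718)=(718*31+718)%997=45 -> [971, 45]
L3: h(971,45)=(971*31+45)%997=236 -> [236]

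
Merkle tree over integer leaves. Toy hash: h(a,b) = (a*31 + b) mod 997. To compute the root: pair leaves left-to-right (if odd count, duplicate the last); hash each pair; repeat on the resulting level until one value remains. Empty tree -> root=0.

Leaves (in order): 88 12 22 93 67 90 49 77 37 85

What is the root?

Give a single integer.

Answer: 715

Derivation:
L0: [88, 12, 22, 93, 67, 90, 49, 77, 37, 85]
L1: h(88,12)=(88*31+12)%997=746 h(22,93)=(22*31+93)%997=775 h(67,90)=(67*31+90)%997=173 h(49,77)=(49*31+77)%997=599 h(37,85)=(37*31+85)%997=235 -> [746, 775, 173, 599, 235]
L2: h(746,775)=(746*31+775)%997=970 h(173,599)=(173*31+599)%997=977 h(235,235)=(235*31+235)%997=541 -> [970, 977, 541]
L3: h(970,977)=(970*31+977)%997=140 h(541,541)=(541*31+541)%997=363 -> [140, 363]
L4: h(140,363)=(140*31+363)%997=715 -> [715]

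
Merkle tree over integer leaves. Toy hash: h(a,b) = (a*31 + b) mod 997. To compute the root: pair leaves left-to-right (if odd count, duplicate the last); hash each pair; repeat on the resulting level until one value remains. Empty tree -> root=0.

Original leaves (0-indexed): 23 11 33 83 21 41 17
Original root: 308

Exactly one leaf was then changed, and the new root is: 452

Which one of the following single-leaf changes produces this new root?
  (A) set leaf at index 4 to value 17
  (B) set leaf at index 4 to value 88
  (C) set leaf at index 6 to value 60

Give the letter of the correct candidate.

Original leaves: [23, 11, 33, 83, 21, 41, 17]
Target new root: 452
Try each candidate change and compute the resulting root:
Candidate A: set leaf[4] = 17 -> leaves = [23, 11, 33, 83, 17, 41, 17]
  L0: [23, 11, 33, 83, 17, 41, 17]
  L1: h(23,11)=(23*31+11)%997=724 h(33,83)=(33*31+83)%997=109 h(17,41)=(17*31+41)%997=568 h(17,17)=(17*31+17)%997=544 -> [724, 109, 568, 544]
  L2: h(724,109)=(724*31+109)%997=619 h(568,544)=(568*31+544)%997=206 -> [619, 206]
  L3: h(619,206)=(619*31+206)%997=452 -> [452]
  root = 452 == target 452  ** MATCH **
Candidate B: set leaf[4] = 88 -> leaves = [23, 11, 33, 83, 88, 41, 17]
  L0: [23, 11, 33, 83, 88, 41, 17]
  L1: h(23,11)=(23*31+11)%997=724 h(33,83)=(33*31+83)%997=109 h(88,41)=(88*31+41)%997=775 h(17,17)=(17*31+17)%997=544 -> [724, 109, 775, 544]
  L2: h(724,109)=(724*31+109)%997=619 h(775,544)=(775*31+544)%997=641 -> [619, 641]
  L3: h(619,641)=(619*31+641)%997=887 -> [887]
  root = 887 != target 452
Candidate C: set leaf[6] = 60 -> leaves = [23, 11, 33, 83, 21, 41, 60]
  L0: [23, 11, 33, 83, 21, 41, 60]
  L1: h(23,11)=(23*31+11)%997=724 h(33,83)=(33*31+83)%997=109 h(21,41)=(21*31+41)%997=692 h(60,60)=(60*31+60)%997=923 -> [724, 109, 692, 923]
  L2: h(724,109)=(724*31+109)%997=619 h(692,923)=(692*31+923)%997=441 -> [619, 441]
  L3: h(619,441)=(619*31+441)%997=687 -> [687]
  root = 687 != target 452
Candidate A produces the target root.

Answer: A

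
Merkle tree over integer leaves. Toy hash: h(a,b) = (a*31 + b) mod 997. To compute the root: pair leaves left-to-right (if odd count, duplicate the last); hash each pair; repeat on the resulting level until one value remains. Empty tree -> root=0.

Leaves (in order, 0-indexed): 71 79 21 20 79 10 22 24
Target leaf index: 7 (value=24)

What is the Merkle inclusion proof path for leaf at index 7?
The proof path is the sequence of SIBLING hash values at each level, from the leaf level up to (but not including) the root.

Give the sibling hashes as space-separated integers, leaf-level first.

Answer: 22 465 564

Derivation:
L0 (leaves): [71, 79, 21, 20, 79, 10, 22, 24], target index=7
L1: h(71,79)=(71*31+79)%997=286 [pair 0] h(21,20)=(21*31+20)%997=671 [pair 1] h(79,10)=(79*31+10)%997=465 [pair 2] h(22,24)=(22*31+24)%997=706 [pair 3] -> [286, 671, 465, 706]
  Sibling for proof at L0: 22
L2: h(286,671)=(286*31+671)%997=564 [pair 0] h(465,706)=(465*31+706)%997=166 [pair 1] -> [564, 166]
  Sibling for proof at L1: 465
L3: h(564,166)=(564*31+166)%997=701 [pair 0] -> [701]
  Sibling for proof at L2: 564
Root: 701
Proof path (sibling hashes from leaf to root): [22, 465, 564]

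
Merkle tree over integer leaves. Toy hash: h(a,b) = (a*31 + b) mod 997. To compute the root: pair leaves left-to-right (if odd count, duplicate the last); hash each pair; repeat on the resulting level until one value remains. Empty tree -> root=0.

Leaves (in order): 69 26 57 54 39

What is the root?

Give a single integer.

L0: [69, 26, 57, 54, 39]
L1: h(69,26)=(69*31+26)%997=171 h(57,54)=(57*31+54)%997=824 h(39,39)=(39*31+39)%997=251 -> [171, 824, 251]
L2: h(171,824)=(171*31+824)%997=143 h(251,251)=(251*31+251)%997=56 -> [143, 56]
L3: h(143,56)=(143*31+56)%997=501 -> [501]

Answer: 501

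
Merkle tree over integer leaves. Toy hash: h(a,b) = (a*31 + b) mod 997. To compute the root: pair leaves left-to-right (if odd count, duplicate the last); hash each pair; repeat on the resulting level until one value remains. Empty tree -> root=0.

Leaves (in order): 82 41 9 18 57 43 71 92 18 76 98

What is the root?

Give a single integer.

Answer: 388

Derivation:
L0: [82, 41, 9, 18, 57, 43, 71, 92, 18, 76, 98]
L1: h(82,41)=(82*31+41)%997=589 h(9,18)=(9*31+18)%997=297 h(57,43)=(57*31+43)%997=813 h(71,92)=(71*31+92)%997=299 h(18,76)=(18*31+76)%997=634 h(98,98)=(98*31+98)%997=145 -> [589, 297, 813, 299, 634, 145]
L2: h(589,297)=(589*31+297)%997=610 h(813,299)=(813*31+299)%997=577 h(634,145)=(634*31+145)%997=856 -> [610, 577, 856]
L3: h(610,577)=(610*31+577)%997=544 h(856,856)=(856*31+856)%997=473 -> [544, 473]
L4: h(544,473)=(544*31+473)%997=388 -> [388]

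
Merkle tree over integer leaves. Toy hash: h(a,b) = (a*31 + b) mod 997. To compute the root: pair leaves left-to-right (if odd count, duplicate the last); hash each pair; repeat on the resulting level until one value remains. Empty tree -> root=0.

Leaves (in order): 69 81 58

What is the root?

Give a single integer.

L0: [69, 81, 58]
L1: h(69,81)=(69*31+81)%997=226 h(58,58)=(58*31+58)%997=859 -> [226, 859]
L2: h(226,859)=(226*31+859)%997=886 -> [886]

Answer: 886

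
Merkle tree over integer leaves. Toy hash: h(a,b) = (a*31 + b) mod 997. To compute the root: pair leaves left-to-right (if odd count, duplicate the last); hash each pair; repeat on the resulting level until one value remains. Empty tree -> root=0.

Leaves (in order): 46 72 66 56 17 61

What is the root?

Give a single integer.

L0: [46, 72, 66, 56, 17, 61]
L1: h(46,72)=(46*31+72)%997=501 h(66,56)=(66*31+56)%997=108 h(17,61)=(17*31+61)%997=588 -> [501, 108, 588]
L2: h(501,108)=(501*31+108)%997=684 h(588,588)=(588*31+588)%997=870 -> [684, 870]
L3: h(684,870)=(684*31+870)%997=140 -> [140]

Answer: 140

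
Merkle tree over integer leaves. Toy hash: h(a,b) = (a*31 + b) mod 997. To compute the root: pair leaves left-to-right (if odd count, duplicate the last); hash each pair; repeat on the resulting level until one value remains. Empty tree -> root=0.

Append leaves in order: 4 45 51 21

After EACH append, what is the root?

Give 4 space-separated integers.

After append 4 (leaves=[4]):
  L0: [4]
  root=4
After append 45 (leaves=[4, 45]):
  L0: [4, 45]
  L1: h(4,45)=(4*31+45)%997=169 -> [169]
  root=169
After append 51 (leaves=[4, 45, 51]):
  L0: [4, 45, 51]
  L1: h(4,45)=(4*31+45)%997=169 h(51,51)=(51*31+51)%997=635 -> [169, 635]
  L2: h(169,635)=(169*31+635)%997=889 -> [889]
  root=889
After append 21 (leaves=[4, 45, 51, 21]):
  L0: [4, 45, 51, 21]
  L1: h(4,45)=(4*31+45)%997=169 h(51,21)=(51*31+21)%997=605 -> [169, 605]
  L2: h(169,605)=(169*31+605)%997=859 -> [859]
  root=859

Answer: 4 169 889 859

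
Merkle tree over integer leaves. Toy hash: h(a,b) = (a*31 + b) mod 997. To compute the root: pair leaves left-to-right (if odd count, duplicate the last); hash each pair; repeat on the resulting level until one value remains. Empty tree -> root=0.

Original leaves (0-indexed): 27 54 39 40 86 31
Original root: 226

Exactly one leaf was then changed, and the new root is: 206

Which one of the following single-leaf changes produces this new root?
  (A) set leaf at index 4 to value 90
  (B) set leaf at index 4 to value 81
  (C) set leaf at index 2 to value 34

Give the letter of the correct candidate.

Answer: A

Derivation:
Original leaves: [27, 54, 39, 40, 86, 31]
Target new root: 206
Try each candidate change and compute the resulting root:
Candidate A: set leaf[4] = 90 -> leaves = [27, 54, 39, 40, 90, 31]
  L0: [27, 54, 39, 40, 90, 31]
  L1: h(27,54)=(27*31+54)%997=891 h(39,40)=(39*31+40)%997=252 h(90,31)=(90*31+31)%997=827 -> [891, 252, 827]
  L2: h(891,252)=(891*31+252)%997=954 h(827,827)=(827*31+827)%997=542 -> [954, 542]
  L3: h(954,542)=(954*31+542)%997=206 -> [206]
  root = 206 == target 206  ** MATCH **
Candidate B: set leaf[4] = 81 -> leaves = [27, 54, 39, 40, 81, 31]
  L0: [27, 54, 39, 40, 81, 31]
  L1: h(27,54)=(27*31+54)%997=891 h(39,40)=(39*31+40)%997=252 h(81,31)=(81*31+31)%997=548 -> [891, 252, 548]
  L2: h(891,252)=(891*31+252)%997=954 h(548,548)=(548*31+548)%997=587 -> [954, 587]
  L3: h(954,587)=(954*31+587)%997=251 -> [251]
  root = 251 != target 206
Candidate C: set leaf[2] = 34 -> leaves = [27, 54, 34, 40, 86, 31]
  L0: [27, 54, 34, 40, 86, 31]
  L1: h(27,54)=(27*31+54)%997=891 h(34,40)=(34*31+40)%997=97 h(86,31)=(86*31+31)%997=703 -> [891, 97, 703]
  L2: h(891,97)=(891*31+97)%997=799 h(703,703)=(703*31+703)%997=562 -> [799, 562]
  L3: h(799,562)=(799*31+562)%997=406 -> [406]
  root = 406 != target 206
Candidate A produces the target root.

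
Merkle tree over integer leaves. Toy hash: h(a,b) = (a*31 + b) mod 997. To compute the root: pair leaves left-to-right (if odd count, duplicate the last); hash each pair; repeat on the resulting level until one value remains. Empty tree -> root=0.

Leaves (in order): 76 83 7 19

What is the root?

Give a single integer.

Answer: 73

Derivation:
L0: [76, 83, 7, 19]
L1: h(76,83)=(76*31+83)%997=445 h(7,19)=(7*31+19)%997=236 -> [445, 236]
L2: h(445,236)=(445*31+236)%997=73 -> [73]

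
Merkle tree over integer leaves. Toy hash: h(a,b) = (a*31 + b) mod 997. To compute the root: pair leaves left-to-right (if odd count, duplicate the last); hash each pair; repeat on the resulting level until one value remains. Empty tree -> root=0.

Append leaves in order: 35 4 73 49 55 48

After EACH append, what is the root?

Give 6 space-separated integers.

After append 35 (leaves=[35]):
  L0: [35]
  root=35
After append 4 (leaves=[35, 4]):
  L0: [35, 4]
  L1: h(35,4)=(35*31+4)%997=92 -> [92]
  root=92
After append 73 (leaves=[35, 4, 73]):
  L0: [35, 4, 73]
  L1: h(35,4)=(35*31+4)%997=92 h(73,73)=(73*31+73)%997=342 -> [92, 342]
  L2: h(92,342)=(92*31+342)%997=203 -> [203]
  root=203
After append 49 (leaves=[35, 4, 73, 49]):
  L0: [35, 4, 73, 49]
  L1: h(35,4)=(35*31+4)%997=92 h(73,49)=(73*31+49)%997=318 -> [92, 318]
  L2: h(92,318)=(92*31+318)%997=179 -> [179]
  root=179
After append 55 (leaves=[35, 4, 73, 49, 55]):
  L0: [35, 4, 73, 49, 55]
  L1: h(35,4)=(35*31+4)%997=92 h(73,49)=(73*31+49)%997=318 h(55,55)=(55*31+55)%997=763 -> [92, 318, 763]
  L2: h(92,318)=(92*31+318)%997=179 h(763,763)=(763*31+763)%997=488 -> [179, 488]
  L3: h(179,488)=(179*31+488)%997=55 -> [55]
  root=55
After append 48 (leaves=[35, 4, 73, 49, 55, 48]):
  L0: [35, 4, 73, 49, 55, 48]
  L1: h(35,4)=(35*31+4)%997=92 h(73,49)=(73*31+49)%997=318 h(55,48)=(55*31+48)%997=756 -> [92, 318, 756]
  L2: h(92,318)=(92*31+318)%997=179 h(756,756)=(756*31+756)%997=264 -> [179, 264]
  L3: h(179,264)=(179*31+264)%997=828 -> [828]
  root=828

Answer: 35 92 203 179 55 828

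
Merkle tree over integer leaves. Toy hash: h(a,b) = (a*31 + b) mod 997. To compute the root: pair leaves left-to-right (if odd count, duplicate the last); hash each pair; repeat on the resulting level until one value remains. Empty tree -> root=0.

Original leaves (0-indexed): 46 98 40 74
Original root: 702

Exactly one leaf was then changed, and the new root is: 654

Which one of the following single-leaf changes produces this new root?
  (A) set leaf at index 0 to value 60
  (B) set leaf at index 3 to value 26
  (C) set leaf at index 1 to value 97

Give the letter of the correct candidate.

Original leaves: [46, 98, 40, 74]
Target new root: 654
Try each candidate change and compute the resulting root:
Candidate A: set leaf[0] = 60 -> leaves = [60, 98, 40, 74]
  L0: [60, 98, 40, 74]
  L1: h(60,98)=(60*31+98)%997=961 h(40,74)=(40*31+74)%997=317 -> [961, 317]
  L2: h(961,317)=(961*31+317)%997=198 -> [198]
  root = 198 != target 654
Candidate B: set leaf[3] = 26 -> leaves = [46, 98, 40, 26]
  L0: [46, 98, 40, 26]
  L1: h(46,98)=(46*31+98)%997=527 h(40,26)=(40*31+26)%997=269 -> [527, 269]
  L2: h(527,269)=(527*31+269)%997=654 -> [654]
  root = 654 == target 654  ** MATCH **
Candidate C: set leaf[1] = 97 -> leaves = [46, 97, 40, 74]
  L0: [46, 97, 40, 74]
  L1: h(46,97)=(46*31+97)%997=526 h(40,74)=(40*31+74)%997=317 -> [526, 317]
  L2: h(526,317)=(526*31+317)%997=671 -> [671]
  root = 671 != target 654
Candidate B produces the target root.

Answer: B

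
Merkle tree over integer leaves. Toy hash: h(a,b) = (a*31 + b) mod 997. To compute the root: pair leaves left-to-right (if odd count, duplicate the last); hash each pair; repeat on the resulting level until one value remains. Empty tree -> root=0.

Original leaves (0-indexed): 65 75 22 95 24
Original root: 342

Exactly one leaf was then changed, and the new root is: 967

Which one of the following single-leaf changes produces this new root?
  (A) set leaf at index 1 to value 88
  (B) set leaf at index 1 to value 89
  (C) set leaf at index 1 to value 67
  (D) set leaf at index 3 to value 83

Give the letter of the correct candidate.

Original leaves: [65, 75, 22, 95, 24]
Target new root: 967
Try each candidate change and compute the resulting root:
Candidate A: set leaf[1] = 88 -> leaves = [65, 88, 22, 95, 24]
  L0: [65, 88, 22, 95, 24]
  L1: h(65,88)=(65*31+88)%997=109 h(22,95)=(22*31+95)%997=777 h(24,24)=(24*31+24)%997=768 -> [109, 777, 768]
  L2: h(109,777)=(109*31+777)%997=168 h(768,768)=(768*31+768)%997=648 -> [168, 648]
  L3: h(168,648)=(168*31+648)%997=871 -> [871]
  root = 871 != target 967
Candidate B: set leaf[1] = 89 -> leaves = [65, 89, 22, 95, 24]
  L0: [65, 89, 22, 95, 24]
  L1: h(65,89)=(65*31+89)%997=110 h(22,95)=(22*31+95)%997=777 h(24,24)=(24*31+24)%997=768 -> [110, 777, 768]
  L2: h(110,777)=(110*31+777)%997=199 h(768,768)=(768*31+768)%997=648 -> [199, 648]
  L3: h(199,648)=(199*31+648)%997=835 -> [835]
  root = 835 != target 967
Candidate C: set leaf[1] = 67 -> leaves = [65, 67, 22, 95, 24]
  L0: [65, 67, 22, 95, 24]
  L1: h(65,67)=(65*31+67)%997=88 h(22,95)=(22*31+95)%997=777 h(24,24)=(24*31+24)%997=768 -> [88, 777, 768]
  L2: h(88,777)=(88*31+777)%997=514 h(768,768)=(768*31+768)%997=648 -> [514, 648]
  L3: h(514,648)=(514*31+648)%997=630 -> [630]
  root = 630 != target 967
Candidate D: set leaf[3] = 83 -> leaves = [65, 75, 22, 83, 24]
  L0: [65, 75, 22, 83, 24]
  L1: h(65,75)=(65*31+75)%997=96 h(22,83)=(22*31+83)%997=765 h(24,24)=(24*31+24)%997=768 -> [96, 765, 768]
  L2: h(96,765)=(96*31+765)%997=750 h(768,768)=(768*31+768)%997=648 -> [750, 648]
  L3: h(750,648)=(750*31+648)%997=967 -> [967]
  root = 967 == target 967  ** MATCH **
Candidate D produces the target root.

Answer: D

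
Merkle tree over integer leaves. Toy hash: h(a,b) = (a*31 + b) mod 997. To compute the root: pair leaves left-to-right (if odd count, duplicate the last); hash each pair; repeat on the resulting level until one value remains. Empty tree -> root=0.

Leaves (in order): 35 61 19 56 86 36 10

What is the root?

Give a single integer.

Answer: 10

Derivation:
L0: [35, 61, 19, 56, 86, 36, 10]
L1: h(35,61)=(35*31+61)%997=149 h(19,56)=(19*31+56)%997=645 h(86,36)=(86*31+36)%997=708 h(10,10)=(10*31+10)%997=320 -> [149, 645, 708, 320]
L2: h(149,645)=(149*31+645)%997=279 h(708,320)=(708*31+320)%997=334 -> [279, 334]
L3: h(279,334)=(279*31+334)%997=10 -> [10]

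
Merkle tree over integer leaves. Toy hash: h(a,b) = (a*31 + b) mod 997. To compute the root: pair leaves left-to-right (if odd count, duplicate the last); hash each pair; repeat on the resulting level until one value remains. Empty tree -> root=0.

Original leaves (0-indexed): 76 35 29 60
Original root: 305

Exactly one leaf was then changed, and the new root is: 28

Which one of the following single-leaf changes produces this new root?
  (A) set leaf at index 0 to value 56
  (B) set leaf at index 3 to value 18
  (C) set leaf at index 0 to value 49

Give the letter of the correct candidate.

Answer: A

Derivation:
Original leaves: [76, 35, 29, 60]
Target new root: 28
Try each candidate change and compute the resulting root:
Candidate A: set leaf[0] = 56 -> leaves = [56, 35, 29, 60]
  L0: [56, 35, 29, 60]
  L1: h(56,35)=(56*31+35)%997=774 h(29,60)=(29*31+60)%997=959 -> [774, 959]
  L2: h(774,959)=(774*31+959)%997=28 -> [28]
  root = 28 == target 28  ** MATCH **
Candidate B: set leaf[3] = 18 -> leaves = [76, 35, 29, 18]
  L0: [76, 35, 29, 18]
  L1: h(76,35)=(76*31+35)%997=397 h(29,18)=(29*31+18)%997=917 -> [397, 917]
  L2: h(397,917)=(397*31+917)%997=263 -> [263]
  root = 263 != target 28
Candidate C: set leaf[0] = 49 -> leaves = [49, 35, 29, 60]
  L0: [49, 35, 29, 60]
  L1: h(49,35)=(49*31+35)%997=557 h(29,60)=(29*31+60)%997=959 -> [557, 959]
  L2: h(557,959)=(557*31+959)%997=280 -> [280]
  root = 280 != target 28
Candidate A produces the target root.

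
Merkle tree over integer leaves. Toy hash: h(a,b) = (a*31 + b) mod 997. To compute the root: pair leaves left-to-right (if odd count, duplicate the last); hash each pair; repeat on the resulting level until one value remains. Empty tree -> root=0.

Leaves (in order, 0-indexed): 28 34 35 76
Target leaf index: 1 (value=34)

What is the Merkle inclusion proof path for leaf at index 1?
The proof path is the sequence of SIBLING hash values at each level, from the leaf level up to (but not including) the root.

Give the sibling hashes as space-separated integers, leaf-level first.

L0 (leaves): [28, 34, 35, 76], target index=1
L1: h(28,34)=(28*31+34)%997=902 [pair 0] h(35,76)=(35*31+76)%997=164 [pair 1] -> [902, 164]
  Sibling for proof at L0: 28
L2: h(902,164)=(902*31+164)%997=210 [pair 0] -> [210]
  Sibling for proof at L1: 164
Root: 210
Proof path (sibling hashes from leaf to root): [28, 164]

Answer: 28 164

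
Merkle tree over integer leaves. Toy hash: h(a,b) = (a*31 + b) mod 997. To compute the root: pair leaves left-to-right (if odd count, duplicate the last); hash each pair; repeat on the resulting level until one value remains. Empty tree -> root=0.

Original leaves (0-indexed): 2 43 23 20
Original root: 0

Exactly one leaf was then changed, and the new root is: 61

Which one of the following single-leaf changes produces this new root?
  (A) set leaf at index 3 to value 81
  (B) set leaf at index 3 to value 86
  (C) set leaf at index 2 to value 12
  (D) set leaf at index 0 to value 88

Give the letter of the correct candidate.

Original leaves: [2, 43, 23, 20]
Target new root: 61
Try each candidate change and compute the resulting root:
Candidate A: set leaf[3] = 81 -> leaves = [2, 43, 23, 81]
  L0: [2, 43, 23, 81]
  L1: h(2,43)=(2*31+43)%997=105 h(23,81)=(23*31+81)%997=794 -> [105, 794]
  L2: h(105,794)=(105*31+794)%997=61 -> [61]
  root = 61 == target 61  ** MATCH **
Candidate B: set leaf[3] = 86 -> leaves = [2, 43, 23, 86]
  L0: [2, 43, 23, 86]
  L1: h(2,43)=(2*31+43)%997=105 h(23,86)=(23*31+86)%997=799 -> [105, 799]
  L2: h(105,799)=(105*31+799)%997=66 -> [66]
  root = 66 != target 61
Candidate C: set leaf[2] = 12 -> leaves = [2, 43, 12, 20]
  L0: [2, 43, 12, 20]
  L1: h(2,43)=(2*31+43)%997=105 h(12,20)=(12*31+20)%997=392 -> [105, 392]
  L2: h(105,392)=(105*31+392)%997=656 -> [656]
  root = 656 != target 61
Candidate D: set leaf[0] = 88 -> leaves = [88, 43, 23, 20]
  L0: [88, 43, 23, 20]
  L1: h(88,43)=(88*31+43)%997=777 h(23,20)=(23*31+20)%997=733 -> [777, 733]
  L2: h(777,733)=(777*31+733)%997=892 -> [892]
  root = 892 != target 61
Candidate A produces the target root.

Answer: A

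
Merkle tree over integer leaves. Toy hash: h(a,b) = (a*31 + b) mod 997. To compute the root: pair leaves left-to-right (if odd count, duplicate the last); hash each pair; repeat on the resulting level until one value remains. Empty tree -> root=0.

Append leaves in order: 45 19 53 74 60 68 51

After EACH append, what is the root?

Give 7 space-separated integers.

After append 45 (leaves=[45]):
  L0: [45]
  root=45
After append 19 (leaves=[45, 19]):
  L0: [45, 19]
  L1: h(45,19)=(45*31+19)%997=417 -> [417]
  root=417
After append 53 (leaves=[45, 19, 53]):
  L0: [45, 19, 53]
  L1: h(45,19)=(45*31+19)%997=417 h(53,53)=(53*31+53)%997=699 -> [417, 699]
  L2: h(417,699)=(417*31+699)%997=665 -> [665]
  root=665
After append 74 (leaves=[45, 19, 53, 74]):
  L0: [45, 19, 53, 74]
  L1: h(45,19)=(45*31+19)%997=417 h(53,74)=(53*31+74)%997=720 -> [417, 720]
  L2: h(417,720)=(417*31+720)%997=686 -> [686]
  root=686
After append 60 (leaves=[45, 19, 53, 74, 60]):
  L0: [45, 19, 53, 74, 60]
  L1: h(45,19)=(45*31+19)%997=417 h(53,74)=(53*31+74)%997=720 h(60,60)=(60*31+60)%997=923 -> [417, 720, 923]
  L2: h(417,720)=(417*31+720)%997=686 h(923,923)=(923*31+923)%997=623 -> [686, 623]
  L3: h(686,623)=(686*31+623)%997=952 -> [952]
  root=952
After append 68 (leaves=[45, 19, 53, 74, 60, 68]):
  L0: [45, 19, 53, 74, 60, 68]
  L1: h(45,19)=(45*31+19)%997=417 h(53,74)=(53*31+74)%997=720 h(60,68)=(60*31+68)%997=931 -> [417, 720, 931]
  L2: h(417,720)=(417*31+720)%997=686 h(931,931)=(931*31+931)%997=879 -> [686, 879]
  L3: h(686,879)=(686*31+879)%997=211 -> [211]
  root=211
After append 51 (leaves=[45, 19, 53, 74, 60, 68, 51]):
  L0: [45, 19, 53, 74, 60, 68, 51]
  L1: h(45,19)=(45*31+19)%997=417 h(53,74)=(53*31+74)%997=720 h(60,68)=(60*31+68)%997=931 h(51,51)=(51*31+51)%997=635 -> [417, 720, 931, 635]
  L2: h(417,720)=(417*31+720)%997=686 h(931,635)=(931*31+635)%997=583 -> [686, 583]
  L3: h(686,583)=(686*31+583)%997=912 -> [912]
  root=912

Answer: 45 417 665 686 952 211 912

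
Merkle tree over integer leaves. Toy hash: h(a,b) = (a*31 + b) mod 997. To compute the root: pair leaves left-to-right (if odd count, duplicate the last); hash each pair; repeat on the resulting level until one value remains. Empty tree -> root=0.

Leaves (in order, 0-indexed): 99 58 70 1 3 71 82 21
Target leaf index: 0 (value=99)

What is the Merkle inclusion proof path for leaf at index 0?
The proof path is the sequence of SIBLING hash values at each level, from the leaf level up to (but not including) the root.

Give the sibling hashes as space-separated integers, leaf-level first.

Answer: 58 177 668

Derivation:
L0 (leaves): [99, 58, 70, 1, 3, 71, 82, 21], target index=0
L1: h(99,58)=(99*31+58)%997=136 [pair 0] h(70,1)=(70*31+1)%997=177 [pair 1] h(3,71)=(3*31+71)%997=164 [pair 2] h(82,21)=(82*31+21)%997=569 [pair 3] -> [136, 177, 164, 569]
  Sibling for proof at L0: 58
L2: h(136,177)=(136*31+177)%997=405 [pair 0] h(164,569)=(164*31+569)%997=668 [pair 1] -> [405, 668]
  Sibling for proof at L1: 177
L3: h(405,668)=(405*31+668)%997=262 [pair 0] -> [262]
  Sibling for proof at L2: 668
Root: 262
Proof path (sibling hashes from leaf to root): [58, 177, 668]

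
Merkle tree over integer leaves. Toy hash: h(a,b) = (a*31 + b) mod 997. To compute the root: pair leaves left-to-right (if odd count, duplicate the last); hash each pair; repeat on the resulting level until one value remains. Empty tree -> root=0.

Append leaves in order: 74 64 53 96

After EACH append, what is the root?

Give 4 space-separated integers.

After append 74 (leaves=[74]):
  L0: [74]
  root=74
After append 64 (leaves=[74, 64]):
  L0: [74, 64]
  L1: h(74,64)=(74*31+64)%997=364 -> [364]
  root=364
After append 53 (leaves=[74, 64, 53]):
  L0: [74, 64, 53]
  L1: h(74,64)=(74*31+64)%997=364 h(53,53)=(53*31+53)%997=699 -> [364, 699]
  L2: h(364,699)=(364*31+699)%997=19 -> [19]
  root=19
After append 96 (leaves=[74, 64, 53, 96]):
  L0: [74, 64, 53, 96]
  L1: h(74,64)=(74*31+64)%997=364 h(53,96)=(53*31+96)%997=742 -> [364, 742]
  L2: h(364,742)=(364*31+742)%997=62 -> [62]
  root=62

Answer: 74 364 19 62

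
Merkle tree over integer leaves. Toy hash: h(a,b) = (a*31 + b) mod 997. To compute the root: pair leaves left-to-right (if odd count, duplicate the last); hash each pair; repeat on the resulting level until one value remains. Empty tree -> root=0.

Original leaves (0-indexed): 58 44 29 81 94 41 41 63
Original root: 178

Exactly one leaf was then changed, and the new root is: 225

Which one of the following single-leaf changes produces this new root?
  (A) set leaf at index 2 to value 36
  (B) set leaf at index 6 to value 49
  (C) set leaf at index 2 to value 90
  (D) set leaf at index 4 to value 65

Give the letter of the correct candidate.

Original leaves: [58, 44, 29, 81, 94, 41, 41, 63]
Target new root: 225
Try each candidate change and compute the resulting root:
Candidate A: set leaf[2] = 36 -> leaves = [58, 44, 36, 81, 94, 41, 41, 63]
  L0: [58, 44, 36, 81, 94, 41, 41, 63]
  L1: h(58,44)=(58*31+44)%997=845 h(36,81)=(36*31+81)%997=200 h(94,41)=(94*31+41)%997=961 h(41,63)=(41*31+63)%997=337 -> [845, 200, 961, 337]
  L2: h(845,200)=(845*31+200)%997=473 h(961,337)=(961*31+337)%997=218 -> [473, 218]
  L3: h(473,218)=(473*31+218)%997=923 -> [923]
  root = 923 != target 225
Candidate B: set leaf[6] = 49 -> leaves = [58, 44, 29, 81, 94, 41, 49, 63]
  L0: [58, 44, 29, 81, 94, 41, 49, 63]
  L1: h(58,44)=(58*31+44)%997=845 h(29,81)=(29*31+81)%997=980 h(94,41)=(94*31+41)%997=961 h(49,63)=(49*31+63)%997=585 -> [845, 980, 961, 585]
  L2: h(845,980)=(845*31+980)%997=256 h(961,585)=(961*31+585)%997=466 -> [256, 466]
  L3: h(256,466)=(256*31+466)%997=426 -> [426]
  root = 426 != target 225
Candidate C: set leaf[2] = 90 -> leaves = [58, 44, 90, 81, 94, 41, 41, 63]
  L0: [58, 44, 90, 81, 94, 41, 41, 63]
  L1: h(58,44)=(58*31+44)%997=845 h(90,81)=(90*31+81)%997=877 h(94,41)=(94*31+41)%997=961 h(41,63)=(41*31+63)%997=337 -> [845, 877, 961, 337]
  L2: h(845,877)=(845*31+877)%997=153 h(961,337)=(961*31+337)%997=218 -> [153, 218]
  L3: h(153,218)=(153*31+218)%997=973 -> [973]
  root = 973 != target 225
Candidate D: set leaf[4] = 65 -> leaves = [58, 44, 29, 81, 65, 41, 41, 63]
  L0: [58, 44, 29, 81, 65, 41, 41, 63]
  L1: h(58,44)=(58*31+44)%997=845 h(29,81)=(29*31+81)%997=980 h(65,41)=(65*31+41)%997=62 h(41,63)=(41*31+63)%997=337 -> [845, 980, 62, 337]
  L2: h(845,980)=(845*31+980)%997=256 h(62,337)=(62*31+337)%997=265 -> [256, 265]
  L3: h(256,265)=(256*31+265)%997=225 -> [225]
  root = 225 == target 225  ** MATCH **
Candidate D produces the target root.

Answer: D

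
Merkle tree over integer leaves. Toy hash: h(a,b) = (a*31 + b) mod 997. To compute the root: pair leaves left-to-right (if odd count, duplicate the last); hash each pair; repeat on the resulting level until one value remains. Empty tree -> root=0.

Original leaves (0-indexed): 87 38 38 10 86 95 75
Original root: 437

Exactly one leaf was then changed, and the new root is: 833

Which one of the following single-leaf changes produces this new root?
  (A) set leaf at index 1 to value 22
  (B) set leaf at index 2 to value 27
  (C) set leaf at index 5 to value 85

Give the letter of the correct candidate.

Answer: B

Derivation:
Original leaves: [87, 38, 38, 10, 86, 95, 75]
Target new root: 833
Try each candidate change and compute the resulting root:
Candidate A: set leaf[1] = 22 -> leaves = [87, 22, 38, 10, 86, 95, 75]
  L0: [87, 22, 38, 10, 86, 95, 75]
  L1: h(87,22)=(87*31+22)%997=725 h(38,10)=(38*31+10)%997=191 h(86,95)=(86*31+95)%997=767 h(75,75)=(75*31+75)%997=406 -> [725, 191, 767, 406]
  L2: h(725,191)=(725*31+191)%997=732 h(767,406)=(767*31+406)%997=255 -> [732, 255]
  L3: h(732,255)=(732*31+255)%997=16 -> [16]
  root = 16 != target 833
Candidate B: set leaf[2] = 27 -> leaves = [87, 38, 27, 10, 86, 95, 75]
  L0: [87, 38, 27, 10, 86, 95, 75]
  L1: h(87,38)=(87*31+38)%997=741 h(27,10)=(27*31+10)%997=847 h(86,95)=(86*31+95)%997=767 h(75,75)=(75*31+75)%997=406 -> [741, 847, 767, 406]
  L2: h(741,847)=(741*31+847)%997=887 h(767,406)=(767*31+406)%997=255 -> [887, 255]
  L3: h(887,255)=(887*31+255)%997=833 -> [833]
  root = 833 == target 833  ** MATCH **
Candidate C: set leaf[5] = 85 -> leaves = [87, 38, 38, 10, 86, 85, 75]
  L0: [87, 38, 38, 10, 86, 85, 75]
  L1: h(87,38)=(87*31+38)%997=741 h(38,10)=(38*31+10)%997=191 h(86,85)=(86*31+85)%997=757 h(75,75)=(75*31+75)%997=406 -> [741, 191, 757, 406]
  L2: h(741,191)=(741*31+191)%997=231 h(757,406)=(757*31+406)%997=942 -> [231, 942]
  L3: h(231,942)=(231*31+942)%997=127 -> [127]
  root = 127 != target 833
Candidate B produces the target root.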